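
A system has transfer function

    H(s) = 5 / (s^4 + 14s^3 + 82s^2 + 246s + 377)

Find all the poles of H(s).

The poles are the roots of the denominator s^4 + 14s^3 + 82s^2 + 246s + 377 = 0.
No real roots exist; factor into two real quadratics: (s^2 + 10s + 29)(s^2 + 4s + 13) = 0.
Each quadratic gives a conjugate pair via the quadratic formula.

s = -5 + 2j, -5 - 2j, -2 + 3j, -2 - 3j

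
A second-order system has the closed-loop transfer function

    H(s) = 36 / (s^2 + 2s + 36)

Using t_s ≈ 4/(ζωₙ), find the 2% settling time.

t_s ≈ 4 s

Comparing s^2 + 2s + 36 to s^2 + 2ζωₙs + ωₙ²: ωₙ = 6 rad/s and ζ = 2/(2·6) ≈ 0.1667.
ζωₙ = 2/2 = 1, so t_s ≈ 4/(ζωₙ) = 4/1 = 4 s.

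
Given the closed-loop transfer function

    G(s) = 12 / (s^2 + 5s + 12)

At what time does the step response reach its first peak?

t_p ≈ 1.310 s

Comparing s^2 + 5s + 12 to s^2 + 2ζωₙs + ωₙ²: ωₙ = √12 ≈ 3.464 rad/s and ζ = 5/(2·√12) ≈ 0.7217.
ζωₙ = 5/2 = 2.5, so ω_d = ωₙ√(1−ζ²) = √(ωₙ² − (ζωₙ)²) = √(12 − 2.5²) = √5.75 ≈ 2.398 rad/s.
t_p = π/ω_d = π/2.398 ≈ 1.310 s.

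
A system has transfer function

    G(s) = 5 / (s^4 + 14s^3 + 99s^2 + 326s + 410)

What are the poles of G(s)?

The poles are the roots of the denominator s^4 + 14s^3 + 99s^2 + 326s + 410 = 0.
No real roots exist; factor into two real quadratics: (s^2 + 8s + 41)(s^2 + 6s + 10) = 0.
Each quadratic gives a conjugate pair via the quadratic formula.

s = -4 ± 5j, -3 ± j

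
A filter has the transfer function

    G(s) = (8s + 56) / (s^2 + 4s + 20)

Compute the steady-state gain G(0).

G(0) = 14/5 ≈ 2.800

Set s = 0: G(0) = (56) / (20) = 14/5.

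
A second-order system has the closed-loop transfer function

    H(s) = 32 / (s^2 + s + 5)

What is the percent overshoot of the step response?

Comparing s^2 + s + 5 to s^2 + 2ζωₙs + ωₙ²: ωₙ = √5 ≈ 2.236 rad/s and ζ = 1/(2·√5) ≈ 0.2236.
%OS = 100·exp(−πζ/√(1−ζ²)) = 100·exp(−π·0.2236/√(1−0.2236²)) ≈ 48.6%.

%OS ≈ 48.6%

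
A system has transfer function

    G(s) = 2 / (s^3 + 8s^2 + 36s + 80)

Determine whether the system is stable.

stable

The denominator s^3 + 8s^2 + 36s + 80 factors as (s^2 + 4s + 20)(s + 4), giving poles at s = -2 + 4j, -2 - 4j, -4.
Since all poles lie strictly in the left half-plane, the system is stable.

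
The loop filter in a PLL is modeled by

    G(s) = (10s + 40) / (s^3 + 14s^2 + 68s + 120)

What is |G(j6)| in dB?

Substitute s = j6: numerator = 40 + j60, denominator = -384 + j192.
|G(j6)| = |40 + j60| / |-384 + j192| = 72.111 / 429.33 ≈ 0.1680.
In decibels: 20·log₁₀(0.1680) ≈ -15.5 dB.

|G(j6)|_dB ≈ -15.5 dB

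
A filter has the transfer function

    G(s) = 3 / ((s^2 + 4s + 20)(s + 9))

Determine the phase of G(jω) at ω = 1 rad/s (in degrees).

∠G(j1) ≈ -18.23°

At s = j1: numerator = 3, denominator = 167 + j55.
∠G = ∠num − ∠den = 0° − (18.229°) = -18.23°.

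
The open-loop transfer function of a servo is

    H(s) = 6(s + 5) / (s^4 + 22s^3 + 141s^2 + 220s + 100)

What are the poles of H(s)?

The poles are the roots of the denominator s^4 + 22s^3 + 141s^2 + 220s + 100 = 0.
Trying s = -10: the polynomial evaluates to 0, so (s + 10) is a factor.
Dividing out leaves s^3 + 12s^2 + 21s + 10 = 0.
This factors further as (s + 10)(s + 1)^2 = 0.

s = -10, -10, -1, -1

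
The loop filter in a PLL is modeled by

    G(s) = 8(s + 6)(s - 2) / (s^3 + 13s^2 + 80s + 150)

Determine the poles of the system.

s = -5 ± 5j, -3

The poles are the roots of the denominator s^3 + 13s^2 + 80s + 150 = 0.
Trying s = -3: the polynomial evaluates to 0, so (s + 3) is a factor.
Dividing out leaves s^2 + 10s + 50 = 0.
The quadratic formula then gives s = -5 ± 5j.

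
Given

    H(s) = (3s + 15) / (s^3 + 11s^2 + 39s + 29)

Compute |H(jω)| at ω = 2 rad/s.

|H(j2)| ≈ 0.2257

Substitute s = j2: numerator = 15 + j6, denominator = -15 + j70.
|H(j2)| = |15 + j6| / |-15 + j70| = 16.155 / 71.589 ≈ 0.2257.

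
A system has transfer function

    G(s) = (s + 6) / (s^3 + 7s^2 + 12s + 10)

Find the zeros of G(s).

Set the numerator to zero: s + 6 = 0.
So s = -6.

s = -6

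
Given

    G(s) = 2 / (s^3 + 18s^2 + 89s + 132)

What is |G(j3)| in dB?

Substitute s = j3: numerator = 2, denominator = -30 + j240.
|G(j3)| = |2| / |-30 + j240| = 2 / 241.87 ≈ 0.008269.
In decibels: 20·log₁₀(0.008269) ≈ -41.7 dB.

|G(j3)|_dB ≈ -41.7 dB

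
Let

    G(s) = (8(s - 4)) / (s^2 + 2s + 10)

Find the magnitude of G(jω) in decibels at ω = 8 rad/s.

|G(j8)|_dB ≈ 2.08 dB

Substitute s = j8: numerator = -32 + j64, denominator = -54 + j16.
|G(j8)| = |-32 + j64| / |-54 + j16| = 71.554 / 56.321 ≈ 1.270.
In decibels: 20·log₁₀(1.270) ≈ 2.08 dB.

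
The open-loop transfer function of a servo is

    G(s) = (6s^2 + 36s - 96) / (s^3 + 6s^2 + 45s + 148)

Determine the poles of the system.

The poles are the roots of the denominator s^3 + 6s^2 + 45s + 148 = 0.
Trying s = -4: the polynomial evaluates to 0, so (s + 4) is a factor.
Dividing out leaves s^2 + 2s + 37 = 0.
The quadratic formula then gives s = -1 ± 6j.

s = -1 + 6j, -1 - 6j, -4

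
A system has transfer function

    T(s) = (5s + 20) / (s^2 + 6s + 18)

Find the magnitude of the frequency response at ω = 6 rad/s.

|T(j6)| ≈ 0.8958

Substitute s = j6: numerator = 20 + j30, denominator = -18 + j36.
|T(j6)| = |20 + j30| / |-18 + j36| = 36.056 / 40.249 ≈ 0.8958.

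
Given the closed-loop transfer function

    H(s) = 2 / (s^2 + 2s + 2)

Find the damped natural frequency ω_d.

Comparing s^2 + 2s + 2 to s^2 + 2ζωₙs + ωₙ²: ωₙ = √2 ≈ 1.414 rad/s and ζ = 2/(2·√2) ≈ 0.7071.
ζωₙ = 2/2 = 1, so ω_d = ωₙ√(1−ζ²) = √(ωₙ² − (ζωₙ)²) = √(2 − 1²) = √1 = 1 rad/s.

ω_d = 1 rad/s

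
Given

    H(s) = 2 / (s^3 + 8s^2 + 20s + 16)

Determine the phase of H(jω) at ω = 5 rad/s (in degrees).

At s = j5: numerator = 2, denominator = -184 - j25.
∠H = ∠num − ∠den = 0° − (-172.26°) = 172.3°.

∠H(j5) ≈ 172.3°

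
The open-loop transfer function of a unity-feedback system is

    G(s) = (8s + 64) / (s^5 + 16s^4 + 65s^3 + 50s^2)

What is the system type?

Type 2

Factor s from the denominator: s^5 + 16s^4 + 65s^3 + 50s^2 = s^2·(s^3 + 16s^2 + 65s + 50).
There are 2 poles at the origin, so the system is Type 2.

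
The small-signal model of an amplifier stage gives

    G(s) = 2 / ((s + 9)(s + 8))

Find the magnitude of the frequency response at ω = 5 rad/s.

|G(j5)| ≈ 0.02059

Substitute s = j5: numerator = 2, denominator = 47 + j85.
|G(j5)| = |2| / |47 + j85| = 2 / 97.129 ≈ 0.02059.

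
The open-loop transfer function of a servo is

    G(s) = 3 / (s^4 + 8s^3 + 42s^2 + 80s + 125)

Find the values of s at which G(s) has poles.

The poles are the roots of the denominator s^4 + 8s^3 + 42s^2 + 80s + 125 = 0.
No real roots exist; factor into two real quadratics: (s^2 + 2s + 5)(s^2 + 6s + 25) = 0.
Each quadratic gives a conjugate pair via the quadratic formula.

s = -1 ± 2j, -3 ± 4j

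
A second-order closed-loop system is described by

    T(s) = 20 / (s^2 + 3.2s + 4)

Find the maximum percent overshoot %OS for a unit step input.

Comparing s^2 + 3.2s + 4 to s^2 + 2ζωₙs + ωₙ²: ωₙ = 2 rad/s and ζ = 3.2/(2·2) = 0.8.
%OS = 100·exp(−πζ/√(1−ζ²)) = 100·exp(−π·0.8/√(1−0.8²)) ≈ 1.52%.

%OS ≈ 1.52%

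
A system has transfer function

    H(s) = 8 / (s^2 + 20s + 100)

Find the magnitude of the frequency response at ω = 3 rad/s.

Substitute s = j3: numerator = 8, denominator = 91 + j60.
|H(j3)| = |8| / |91 + j60| = 8 / 109 ≈ 0.07339.

|H(j3)| ≈ 0.07339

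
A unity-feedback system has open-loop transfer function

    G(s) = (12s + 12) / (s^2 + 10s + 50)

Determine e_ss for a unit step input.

e_ss = 0.8065

G(s) has no poles at the origin.
This is a Type 0 system. Kp = lim_{s→0} G(s) = 12/50 = 6/25.
e_ss = 1/(1 + Kp) = 1/(1 + 6/25) = 25/31 ≈ 0.8065.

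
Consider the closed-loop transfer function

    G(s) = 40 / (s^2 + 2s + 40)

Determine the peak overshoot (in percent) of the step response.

%OS ≈ 60.5%

Comparing s^2 + 2s + 40 to s^2 + 2ζωₙs + ωₙ²: ωₙ = √40 ≈ 6.325 rad/s and ζ = 2/(2·√40) ≈ 0.1581.
%OS = 100·exp(−πζ/√(1−ζ²)) = 100·exp(−π·0.1581/√(1−0.1581²)) ≈ 60.5%.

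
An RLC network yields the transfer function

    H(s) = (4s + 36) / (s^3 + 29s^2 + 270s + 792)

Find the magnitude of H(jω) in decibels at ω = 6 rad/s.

|H(j6)|_dB ≈ -30.4 dB

Substitute s = j6: numerator = 36 + j24, denominator = -252 + j1404.
|H(j6)| = |36 + j24| / |-252 + j1404| = 43.267 / 1426.4 ≈ 0.03033.
In decibels: 20·log₁₀(0.03033) ≈ -30.4 dB.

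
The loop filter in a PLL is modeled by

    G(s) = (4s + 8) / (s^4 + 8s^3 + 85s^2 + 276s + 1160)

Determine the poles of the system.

The poles are the roots of the denominator s^4 + 8s^3 + 85s^2 + 276s + 1160 = 0.
No real roots exist; factor into two real quadratics: (s^2 + 4s + 29)(s^2 + 4s + 40) = 0.
Each quadratic gives a conjugate pair via the quadratic formula.

s = -2 + 5j, -2 - 5j, -2 + 6j, -2 - 6j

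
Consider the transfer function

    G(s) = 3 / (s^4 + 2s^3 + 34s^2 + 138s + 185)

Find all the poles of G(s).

s = -2 + j, -2 - j, 1 + 6j, 1 - 6j

The poles are the roots of the denominator s^4 + 2s^3 + 34s^2 + 138s + 185 = 0.
No real roots exist; factor into two real quadratics: (s^2 + 4s + 5)(s^2 - 2s + 37) = 0.
Each quadratic gives a conjugate pair via the quadratic formula.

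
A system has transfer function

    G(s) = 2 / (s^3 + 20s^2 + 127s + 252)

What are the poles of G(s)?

The poles are the roots of the denominator s^3 + 20s^2 + 127s + 252 = 0.
Trying s = -7: the polynomial evaluates to 0, so (s + 7) is a factor.
Dividing out leaves s^2 + 13s + 36 = 0.
Factoring the quadratic: (s + 4)(s + 9) = 0.

s = -7, -4, -9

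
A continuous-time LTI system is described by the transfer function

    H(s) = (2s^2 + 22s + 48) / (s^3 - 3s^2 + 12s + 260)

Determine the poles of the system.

The poles are the roots of the denominator s^3 - 3s^2 + 12s + 260 = 0.
Trying s = -5: the polynomial evaluates to 0, so (s + 5) is a factor.
Dividing out leaves s^2 - 8s + 52 = 0.
The quadratic formula then gives s = 4 ± 6j.

s = 4 + 6j, 4 - 6j, -5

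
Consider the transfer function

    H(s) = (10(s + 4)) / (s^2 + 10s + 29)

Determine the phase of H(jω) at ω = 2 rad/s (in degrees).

∠H(j2) ≈ -12.09°

At s = j2: numerator = 40 + j20, denominator = 25 + j20.
∠H = ∠num − ∠den = 26.565° − (38.660°) = -12.09°.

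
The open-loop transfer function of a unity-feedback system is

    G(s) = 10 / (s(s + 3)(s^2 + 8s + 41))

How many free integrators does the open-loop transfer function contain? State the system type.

Type 1

The denominator has 1 factor of s at the origin (free integrator), so this is a Type 1 system.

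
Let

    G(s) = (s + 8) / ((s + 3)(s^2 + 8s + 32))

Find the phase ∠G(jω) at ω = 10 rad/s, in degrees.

At s = j10: numerator = 8 + j10, denominator = -1004 - j440.
∠G = ∠num − ∠den = 51.340° − (-156.33°) = 207.7°, which wraps to -152.3°.

∠G(j10) ≈ -152.3°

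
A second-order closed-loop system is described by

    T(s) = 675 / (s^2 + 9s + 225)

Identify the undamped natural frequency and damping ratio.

Compare the denominator to the standard form s^2 + 2ζωₙs + ωₙ².
ωₙ² = 225, so ωₙ = 15 rad/s.
2ζωₙ = 9, so ζ = 9/(2·15) = 0.3.
With ζ = 0.3 the response is underdamped.

ωₙ = 15 rad/s, ζ = 0.3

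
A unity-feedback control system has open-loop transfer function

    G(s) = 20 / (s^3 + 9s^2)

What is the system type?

Type 2

Factor s from the denominator: s^3 + 9s^2 = s^2·(s + 9).
There are 2 poles at the origin, so the system is Type 2.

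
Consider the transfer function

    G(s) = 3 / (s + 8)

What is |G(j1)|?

Substitute s = j1: numerator = 3, denominator = 8 + j1.
|G(j1)| = |3| / |8 + j1| = 3 / 8.0623 ≈ 0.3721.

|G(j1)| ≈ 0.3721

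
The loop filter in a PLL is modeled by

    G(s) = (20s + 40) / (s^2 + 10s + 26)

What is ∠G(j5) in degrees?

∠G(j5) ≈ -20.66°

At s = j5: numerator = 40 + j100, denominator = 1 + j50.
∠G = ∠num − ∠den = 68.199° − (88.854°) = -20.66°.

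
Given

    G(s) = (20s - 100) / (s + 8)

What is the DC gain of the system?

G(0) = -25/2 ≈ -12.50

Set s = 0: G(0) = (-100) / (8) = -25/2.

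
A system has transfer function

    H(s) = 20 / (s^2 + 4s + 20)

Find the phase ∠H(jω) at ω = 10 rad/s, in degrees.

At s = j10: numerator = 20, denominator = -80 + j40.
∠H = ∠num − ∠den = 0° − (153.43°) = -153.4°.

∠H(j10) ≈ -153.4°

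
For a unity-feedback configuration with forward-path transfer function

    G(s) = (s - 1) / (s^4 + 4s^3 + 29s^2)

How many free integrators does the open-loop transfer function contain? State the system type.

Factor s from the denominator: s^4 + 4s^3 + 29s^2 = s^2·(s^2 + 4s + 29).
There are 2 poles at the origin, so the system is Type 2.

Type 2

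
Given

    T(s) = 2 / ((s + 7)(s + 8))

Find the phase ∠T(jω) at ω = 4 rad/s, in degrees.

At s = j4: numerator = 2, denominator = 40 + j60.
∠T = ∠num − ∠den = 0° − (56.310°) = -56.31°.

∠T(j4) ≈ -56.31°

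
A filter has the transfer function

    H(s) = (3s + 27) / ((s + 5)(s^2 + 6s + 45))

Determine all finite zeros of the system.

s = -9

Set the numerator to zero: 3s + 27 = 0, i.e. 3·(s + 9) = 0.
So s = -9.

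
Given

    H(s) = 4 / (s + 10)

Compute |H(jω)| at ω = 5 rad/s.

|H(j5)| ≈ 0.3578

Substitute s = j5: numerator = 4, denominator = 10 + j5.
|H(j5)| = |4| / |10 + j5| = 4 / 11.180 ≈ 0.3578.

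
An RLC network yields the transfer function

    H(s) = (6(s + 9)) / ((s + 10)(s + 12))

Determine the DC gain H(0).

H(0) = 9/20 ≈ 0.4500

At s = 0 each factor (s + a) contributes a and each (s^2 + bs + c) contributes c.
H(0) = 6·(9) / ((10) · (12)) = 54/120 = 9/20.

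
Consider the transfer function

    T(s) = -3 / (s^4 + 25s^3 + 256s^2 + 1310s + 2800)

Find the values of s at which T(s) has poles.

s = -5 + 5j, -5 - 5j, -7, -8

The poles are the roots of the denominator s^4 + 25s^3 + 256s^2 + 1310s + 2800 = 0.
Trying s = -7: the polynomial evaluates to 0, so (s + 7) is a factor.
Dividing out leaves s^3 + 18s^2 + 130s + 400 = 0.
This factors further as (s^2 + 10s + 50)(s + 8) = 0.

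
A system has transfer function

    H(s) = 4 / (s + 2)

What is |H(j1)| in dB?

Substitute s = j1: numerator = 4, denominator = 2 + j1.
|H(j1)| = |4| / |2 + j1| = 4 / 2.2361 ≈ 1.789.
In decibels: 20·log₁₀(1.789) ≈ 5.05 dB.

|H(j1)|_dB ≈ 5.05 dB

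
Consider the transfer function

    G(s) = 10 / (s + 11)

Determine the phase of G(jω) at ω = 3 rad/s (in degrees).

∠G(j3) ≈ -15.26°

At s = j3: numerator = 10, denominator = 11 + j3.
∠G = ∠num − ∠den = 0° − (15.255°) = -15.26°.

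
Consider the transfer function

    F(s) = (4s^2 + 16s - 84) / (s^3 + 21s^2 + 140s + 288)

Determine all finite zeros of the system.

s = -7, 3

Set the numerator to zero: 4s^2 + 16s - 84 = 0, i.e. 4·(s^2 + 4s - 21) = 0.
Factoring: (s + 7)(s - 3) = 0.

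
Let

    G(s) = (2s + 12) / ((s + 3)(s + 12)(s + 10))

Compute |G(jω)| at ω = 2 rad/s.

Substitute s = j2: numerator = 12 + j4, denominator = 260 + j364.
|G(j2)| = |12 + j4| / |260 + j364| = 12.649 / 447.32 ≈ 0.02828.

|G(j2)| ≈ 0.02828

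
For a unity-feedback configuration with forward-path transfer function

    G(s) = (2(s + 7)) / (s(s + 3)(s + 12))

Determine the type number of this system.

The denominator has 1 factor of s at the origin (free integrator), so this is a Type 1 system.

Type 1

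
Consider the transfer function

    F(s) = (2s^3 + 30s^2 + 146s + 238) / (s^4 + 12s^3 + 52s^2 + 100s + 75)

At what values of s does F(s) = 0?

s = -4 + j, -4 - j, -7

Set the numerator to zero: 2s^3 + 30s^2 + 146s + 238 = 0, i.e. 2·(s^3 + 15s^2 + 73s + 119) = 0.
Factoring: (s^2 + 8s + 17)(s + 7) = 0.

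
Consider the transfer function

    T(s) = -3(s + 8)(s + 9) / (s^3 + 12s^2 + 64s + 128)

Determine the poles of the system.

s = -4, -4 ± 4j

The poles are the roots of the denominator s^3 + 12s^2 + 64s + 128 = 0.
Trying s = -4: the polynomial evaluates to 0, so (s + 4) is a factor.
Dividing out leaves s^2 + 8s + 32 = 0.
The quadratic formula then gives s = -4 ± 4j.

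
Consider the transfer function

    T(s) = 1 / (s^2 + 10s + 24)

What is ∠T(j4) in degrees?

∠T(j4) ≈ -78.69°

At s = j4: numerator = 1, denominator = 8 + j40.
∠T = ∠num − ∠den = 0° − (78.690°) = -78.69°.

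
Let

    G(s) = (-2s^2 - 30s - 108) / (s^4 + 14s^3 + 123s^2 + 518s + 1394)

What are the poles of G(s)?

s = -3 ± 5j, -4 ± 5j

The poles are the roots of the denominator s^4 + 14s^3 + 123s^2 + 518s + 1394 = 0.
No real roots exist; factor into two real quadratics: (s^2 + 6s + 34)(s^2 + 8s + 41) = 0.
Each quadratic gives a conjugate pair via the quadratic formula.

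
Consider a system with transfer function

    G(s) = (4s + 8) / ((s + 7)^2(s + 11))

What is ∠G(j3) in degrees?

∠G(j3) ≈ -5.342°

At s = j3: numerator = 8 + j12, denominator = 314 + j582.
∠G = ∠num − ∠den = 56.310° − (61.652°) = -5.342°.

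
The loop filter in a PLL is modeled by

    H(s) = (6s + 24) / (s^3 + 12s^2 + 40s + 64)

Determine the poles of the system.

The poles are the roots of the denominator s^3 + 12s^2 + 40s + 64 = 0.
Trying s = -8: the polynomial evaluates to 0, so (s + 8) is a factor.
Dividing out leaves s^2 + 4s + 8 = 0.
The quadratic formula then gives s = -2 ± 2j.

s = -2 + 2j, -2 - 2j, -8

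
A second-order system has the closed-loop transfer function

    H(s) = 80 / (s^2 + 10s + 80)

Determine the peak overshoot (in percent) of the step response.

Comparing s^2 + 10s + 80 to s^2 + 2ζωₙs + ωₙ²: ωₙ = √80 ≈ 8.944 rad/s and ζ = 10/(2·√80) ≈ 0.5590.
%OS = 100·exp(−πζ/√(1−ζ²)) = 100·exp(−π·0.5590/√(1−0.5590²)) ≈ 12.0%.

%OS ≈ 12.0%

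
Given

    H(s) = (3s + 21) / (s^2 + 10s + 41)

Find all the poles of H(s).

s = -5 ± 4j

The poles are the roots of the denominator s^2 + 10s + 41 = 0.
Using the quadratic formula: s = (-10 ± √(-64))/2 = -5 ± 4j.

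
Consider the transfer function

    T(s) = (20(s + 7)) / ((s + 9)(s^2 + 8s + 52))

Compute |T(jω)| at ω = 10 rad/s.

Substitute s = j10: numerator = 140 + j200, denominator = -1232 + j240.
|T(j10)| = |140 + j200| / |-1232 + j240| = 244.13 / 1255.2 ≈ 0.1945.

|T(j10)| ≈ 0.1945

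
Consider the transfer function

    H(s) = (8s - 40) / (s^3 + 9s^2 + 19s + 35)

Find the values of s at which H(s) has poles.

The poles are the roots of the denominator s^3 + 9s^2 + 19s + 35 = 0.
Trying s = -7: the polynomial evaluates to 0, so (s + 7) is a factor.
Dividing out leaves s^2 + 2s + 5 = 0.
The quadratic formula then gives s = -1 ± 2j.

s = -1 + 2j, -1 - 2j, -7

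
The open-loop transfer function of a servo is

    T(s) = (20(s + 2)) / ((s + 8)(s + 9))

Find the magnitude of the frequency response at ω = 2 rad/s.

Substitute s = j2: numerator = 40 + j40, denominator = 68 + j34.
|T(j2)| = |40 + j40| / |68 + j34| = 56.569 / 76.026 ≈ 0.7441.

|T(j2)| ≈ 0.7441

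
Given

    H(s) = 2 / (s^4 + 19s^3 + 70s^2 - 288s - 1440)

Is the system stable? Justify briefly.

The denominator s^4 + 19s^3 + 70s^2 - 288s - 1440 factors as (s - 4)(s + 5)(s + 12)(s + 6), giving poles at s = 4, -5, -12, -6.
Since the pole(s) at s = 4 lie in the right half-plane, the system is unstable.

unstable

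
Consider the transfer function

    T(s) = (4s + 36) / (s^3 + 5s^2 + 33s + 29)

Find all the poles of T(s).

The poles are the roots of the denominator s^3 + 5s^2 + 33s + 29 = 0.
Trying s = -1: the polynomial evaluates to 0, so (s + 1) is a factor.
Dividing out leaves s^2 + 4s + 29 = 0.
The quadratic formula then gives s = -2 ± 5j.

s = -1, -2 + 5j, -2 - 5j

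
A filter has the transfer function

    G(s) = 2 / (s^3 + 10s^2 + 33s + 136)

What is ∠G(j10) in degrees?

∠G(j10) ≈ 142.2°

At s = j10: numerator = 2, denominator = -864 - j670.
∠G = ∠num − ∠den = 0° − (-142.21°) = 142.2°.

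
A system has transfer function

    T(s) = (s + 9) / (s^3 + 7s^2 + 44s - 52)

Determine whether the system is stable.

unstable

The denominator s^3 + 7s^2 + 44s - 52 factors as (s^2 + 8s + 52)(s - 1), giving poles at s = -4 + 6j, -4 - 6j, 1.
Since the pole(s) at s = 1 lie in the right half-plane, the system is unstable.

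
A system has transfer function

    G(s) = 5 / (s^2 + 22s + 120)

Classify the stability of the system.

The denominator s^2 + 22s + 120 factors as (s + 12)(s + 10), giving poles at s = -12, -10.
Since all poles lie strictly in the left half-plane, the system is stable.

stable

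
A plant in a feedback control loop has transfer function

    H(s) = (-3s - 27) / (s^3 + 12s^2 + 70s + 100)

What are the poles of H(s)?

The poles are the roots of the denominator s^3 + 12s^2 + 70s + 100 = 0.
Trying s = -2: the polynomial evaluates to 0, so (s + 2) is a factor.
Dividing out leaves s^2 + 10s + 50 = 0.
The quadratic formula then gives s = -5 ± 5j.

s = -5 + 5j, -5 - 5j, -2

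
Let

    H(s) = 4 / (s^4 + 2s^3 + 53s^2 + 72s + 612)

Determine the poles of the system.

s = ±6j, -1 ± 4j

The poles are the roots of the denominator s^4 + 2s^3 + 53s^2 + 72s + 612 = 0.
No real roots exist; factor into two real quadratics: (s^2 + 36)(s^2 + 2s + 17) = 0.
Each quadratic gives a conjugate pair via the quadratic formula.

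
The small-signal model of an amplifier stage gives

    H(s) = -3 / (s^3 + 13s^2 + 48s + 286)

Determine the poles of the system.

The poles are the roots of the denominator s^3 + 13s^2 + 48s + 286 = 0.
Trying s = -11: the polynomial evaluates to 0, so (s + 11) is a factor.
Dividing out leaves s^2 + 2s + 26 = 0.
The quadratic formula then gives s = -1 ± 5j.

s = -1 + 5j, -1 - 5j, -11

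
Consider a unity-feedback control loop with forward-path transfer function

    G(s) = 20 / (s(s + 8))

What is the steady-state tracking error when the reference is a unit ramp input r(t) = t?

G(s) has one pole at the origin.
This is a Type 1 system. Kv = lim_{s→0} s·G(s) = 20/8 = 5/2.
e_ss = 1/Kv = 1/(5/2) = 2/5 ≈ 0.4000.

e_ss = 0.4000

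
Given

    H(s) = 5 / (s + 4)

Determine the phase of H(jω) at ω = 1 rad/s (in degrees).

At s = j1: numerator = 5, denominator = 4 + j1.
∠H = ∠num − ∠den = 0° − (14.036°) = -14.04°.

∠H(j1) ≈ -14.04°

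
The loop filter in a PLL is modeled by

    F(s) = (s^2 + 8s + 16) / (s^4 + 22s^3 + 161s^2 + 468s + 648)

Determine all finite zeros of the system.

Set the numerator to zero: s^2 + 8s + 16 = 0.
Factoring: (s + 4)^2 = 0.

s = -4, -4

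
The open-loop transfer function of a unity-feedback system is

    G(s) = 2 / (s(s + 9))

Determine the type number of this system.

The denominator has 1 factor of s at the origin (free integrator), so this is a Type 1 system.

Type 1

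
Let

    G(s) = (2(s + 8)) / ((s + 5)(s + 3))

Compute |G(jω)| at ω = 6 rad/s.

|G(j6)| ≈ 0.3817

Substitute s = j6: numerator = 16 + j12, denominator = -21 + j48.
|G(j6)| = |16 + j12| / |-21 + j48| = 20 / 52.393 ≈ 0.3817.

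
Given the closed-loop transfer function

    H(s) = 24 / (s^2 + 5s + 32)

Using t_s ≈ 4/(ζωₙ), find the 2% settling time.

t_s ≈ 1.600 s

Comparing s^2 + 5s + 32 to s^2 + 2ζωₙs + ωₙ²: ωₙ = √32 ≈ 5.657 rad/s and ζ = 5/(2·√32) ≈ 0.4419.
ζωₙ = 5/2 = 2.5, so t_s ≈ 4/(ζωₙ) = 4/2.5 = 1.600 s.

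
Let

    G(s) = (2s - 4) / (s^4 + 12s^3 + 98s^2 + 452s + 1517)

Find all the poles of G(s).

The poles are the roots of the denominator s^4 + 12s^3 + 98s^2 + 452s + 1517 = 0.
No real roots exist; factor into two real quadratics: (s^2 + 10s + 41)(s^2 + 2s + 37) = 0.
Each quadratic gives a conjugate pair via the quadratic formula.

s = -5 + 4j, -5 - 4j, -1 + 6j, -1 - 6j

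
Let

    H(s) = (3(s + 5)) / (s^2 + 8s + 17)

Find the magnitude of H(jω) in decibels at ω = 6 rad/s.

|H(j6)|_dB ≈ -6.86 dB

Substitute s = j6: numerator = 15 + j18, denominator = -19 + j48.
|H(j6)| = |15 + j18| / |-19 + j48| = 23.431 / 51.624 ≈ 0.4539.
In decibels: 20·log₁₀(0.4539) ≈ -6.86 dB.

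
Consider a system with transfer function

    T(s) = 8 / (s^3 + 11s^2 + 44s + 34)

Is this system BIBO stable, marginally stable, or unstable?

stable

The denominator s^3 + 11s^2 + 44s + 34 factors as (s^2 + 10s + 34)(s + 1), giving poles at s = -5 + 3j, -5 - 3j, -1.
Since all poles lie strictly in the left half-plane, the system is stable.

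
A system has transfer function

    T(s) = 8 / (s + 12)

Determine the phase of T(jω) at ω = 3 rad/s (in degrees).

At s = j3: numerator = 8, denominator = 12 + j3.
∠T = ∠num − ∠den = 0° − (14.036°) = -14.04°.

∠T(j3) ≈ -14.04°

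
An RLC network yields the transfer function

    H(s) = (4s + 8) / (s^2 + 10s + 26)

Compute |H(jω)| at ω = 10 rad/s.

Substitute s = j10: numerator = 8 + j40, denominator = -74 + j100.
|H(j10)| = |8 + j40| / |-74 + j100| = 40.792 / 124.40 ≈ 0.3279.

|H(j10)| ≈ 0.3279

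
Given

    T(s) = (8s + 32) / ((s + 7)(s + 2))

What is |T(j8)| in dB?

Substitute s = j8: numerator = 32 + j64, denominator = -50 + j72.
|T(j8)| = |32 + j64| / |-50 + j72| = 71.554 / 87.658 ≈ 0.8163.
In decibels: 20·log₁₀(0.8163) ≈ -1.76 dB.

|T(j8)|_dB ≈ -1.76 dB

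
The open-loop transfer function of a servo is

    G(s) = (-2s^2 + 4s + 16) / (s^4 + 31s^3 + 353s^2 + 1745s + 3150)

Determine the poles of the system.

The poles are the roots of the denominator s^4 + 31s^3 + 353s^2 + 1745s + 3150 = 0.
Trying s = -5: the polynomial evaluates to 0, so (s + 5) is a factor.
Dividing out leaves s^3 + 26s^2 + 223s + 630 = 0.
This factors further as (s + 7)(s + 10)(s + 9) = 0.

s = -5, -7, -10, -9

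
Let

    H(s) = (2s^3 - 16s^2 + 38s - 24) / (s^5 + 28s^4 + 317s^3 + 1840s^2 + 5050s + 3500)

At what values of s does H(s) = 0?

s = 1, 4, 3

Set the numerator to zero: 2s^3 - 16s^2 + 38s - 24 = 0, i.e. 2·(s^3 - 8s^2 + 19s - 12) = 0.
Factoring: (s - 1)(s - 4)(s - 3) = 0.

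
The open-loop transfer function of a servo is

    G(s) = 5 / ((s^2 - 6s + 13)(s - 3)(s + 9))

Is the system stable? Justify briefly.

unstable

The poles can be read from the denominator factors: s = 3 ± 2j, 3, -9.
Since the pole(s) at s = 3 ± 2j, 3 lie in the right half-plane, the system is unstable.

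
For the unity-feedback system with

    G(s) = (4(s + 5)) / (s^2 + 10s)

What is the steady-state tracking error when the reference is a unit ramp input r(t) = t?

e_ss = 0.5000

G(s) has one pole at the origin.
This is a Type 1 system. Kv = lim_{s→0} s·G(s) = 20/10 = 2.
e_ss = 1/Kv = 1/(2) = 1/2 ≈ 0.5000.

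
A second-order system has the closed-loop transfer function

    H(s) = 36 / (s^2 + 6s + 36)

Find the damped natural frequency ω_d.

ω_d ≈ 5.196 rad/s

Comparing s^2 + 6s + 36 to s^2 + 2ζωₙs + ωₙ²: ωₙ = 6 rad/s and ζ = 6/(2·6) = 0.5.
ζωₙ = 6/2 = 3, so ω_d = ωₙ√(1−ζ²) = √(ωₙ² − (ζωₙ)²) = √(36 − 3²) = √27 ≈ 5.196 rad/s.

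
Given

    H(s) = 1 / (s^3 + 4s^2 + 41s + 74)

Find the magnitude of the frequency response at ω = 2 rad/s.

|H(j2)| ≈ 0.01064

Substitute s = j2: numerator = 1, denominator = 58 + j74.
|H(j2)| = |1| / |58 + j74| = 1 / 94.021 ≈ 0.01064.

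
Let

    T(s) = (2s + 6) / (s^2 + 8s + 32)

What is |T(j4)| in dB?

Substitute s = j4: numerator = 6 + j8, denominator = 16 + j32.
|T(j4)| = |6 + j8| / |16 + j32| = 10 / 35.777 ≈ 0.2795.
In decibels: 20·log₁₀(0.2795) ≈ -11.1 dB.

|T(j4)|_dB ≈ -11.1 dB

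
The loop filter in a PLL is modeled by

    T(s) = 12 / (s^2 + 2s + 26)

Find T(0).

Set s = 0: T(0) = (12) / (26) = 6/13.

T(0) = 6/13 ≈ 0.4615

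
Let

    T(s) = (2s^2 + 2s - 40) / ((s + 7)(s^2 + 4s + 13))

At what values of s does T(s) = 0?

s = 4, -5

Set the numerator to zero: 2s^2 + 2s - 40 = 0, i.e. 2·(s^2 + s - 20) = 0.
Factoring: (s - 4)(s + 5) = 0.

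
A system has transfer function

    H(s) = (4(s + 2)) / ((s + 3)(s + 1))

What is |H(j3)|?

Substitute s = j3: numerator = 8 + j12, denominator = -6 + j12.
|H(j3)| = |8 + j12| / |-6 + j12| = 14.422 / 13.416 ≈ 1.075.

|H(j3)| ≈ 1.075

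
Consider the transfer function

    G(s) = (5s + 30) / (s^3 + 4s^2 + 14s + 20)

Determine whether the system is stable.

stable

The denominator s^3 + 4s^2 + 14s + 20 factors as (s + 2)(s^2 + 2s + 10), giving poles at s = -2, -1 ± 3j.
Since all poles lie strictly in the left half-plane, the system is stable.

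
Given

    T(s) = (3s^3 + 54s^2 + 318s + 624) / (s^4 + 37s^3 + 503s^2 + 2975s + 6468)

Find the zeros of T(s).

Set the numerator to zero: 3s^3 + 54s^2 + 318s + 624 = 0, i.e. 3·(s^3 + 18s^2 + 106s + 208) = 0.
Factoring: (s^2 + 10s + 26)(s + 8) = 0.

s = -5 + j, -5 - j, -8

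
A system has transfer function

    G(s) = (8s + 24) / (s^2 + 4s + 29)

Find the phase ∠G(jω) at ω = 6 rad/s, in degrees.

∠G(j6) ≈ -42.83°

At s = j6: numerator = 24 + j48, denominator = -7 + j24.
∠G = ∠num − ∠den = 63.435° − (106.26°) = -42.83°.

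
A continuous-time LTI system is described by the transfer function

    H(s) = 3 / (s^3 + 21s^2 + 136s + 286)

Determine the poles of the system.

The poles are the roots of the denominator s^3 + 21s^2 + 136s + 286 = 0.
Trying s = -11: the polynomial evaluates to 0, so (s + 11) is a factor.
Dividing out leaves s^2 + 10s + 26 = 0.
The quadratic formula then gives s = -5 ± 1j.

s = -11, -5 + j, -5 - j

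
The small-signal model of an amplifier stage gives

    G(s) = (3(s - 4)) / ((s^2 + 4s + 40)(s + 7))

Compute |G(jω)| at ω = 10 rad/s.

|G(j10)| ≈ 0.03671

Substitute s = j10: numerator = -12 + j30, denominator = -820 - j320.
|G(j10)| = |-12 + j30| / |-820 - j320| = 32.311 / 880.23 ≈ 0.03671.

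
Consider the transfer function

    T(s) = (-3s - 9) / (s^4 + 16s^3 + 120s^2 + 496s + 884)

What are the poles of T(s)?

The poles are the roots of the denominator s^4 + 16s^3 + 120s^2 + 496s + 884 = 0.
No real roots exist; factor into two real quadratics: (s^2 + 6s + 34)(s^2 + 10s + 26) = 0.
Each quadratic gives a conjugate pair via the quadratic formula.

s = -3 ± 5j, -5 ± j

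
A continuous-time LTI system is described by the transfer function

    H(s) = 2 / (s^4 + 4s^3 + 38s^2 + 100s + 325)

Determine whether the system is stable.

The denominator s^4 + 4s^3 + 38s^2 + 100s + 325 factors as (s^2 + 25)(s^2 + 4s + 13), giving poles at s = 5j, -5j, -2 + 3j, -2 - 3j.
Since the simple pole(s) at s = 5j, -5j lie on the jω-axis with none in the right half-plane, the system is marginally stable.

marginally stable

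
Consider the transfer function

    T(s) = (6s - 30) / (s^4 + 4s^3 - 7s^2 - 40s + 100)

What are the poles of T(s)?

s = -4 ± 2j, 2 ± j

The poles are the roots of the denominator s^4 + 4s^3 - 7s^2 - 40s + 100 = 0.
No real roots exist; factor into two real quadratics: (s^2 + 8s + 20)(s^2 - 4s + 5) = 0.
Each quadratic gives a conjugate pair via the quadratic formula.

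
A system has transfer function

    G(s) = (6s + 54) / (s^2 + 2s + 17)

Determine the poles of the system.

The poles are the roots of the denominator s^2 + 2s + 17 = 0.
Using the quadratic formula: s = (-2 ± √(-64))/2 = -1 ± 4j.

s = -1 ± 4j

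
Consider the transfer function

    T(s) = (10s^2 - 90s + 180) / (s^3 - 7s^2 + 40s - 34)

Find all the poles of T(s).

The poles are the roots of the denominator s^3 - 7s^2 + 40s - 34 = 0.
Trying s = 1: the polynomial evaluates to 0, so (s - 1) is a factor.
Dividing out leaves s^2 - 6s + 34 = 0.
The quadratic formula then gives s = 3 ± 5j.

s = 3 ± 5j, 1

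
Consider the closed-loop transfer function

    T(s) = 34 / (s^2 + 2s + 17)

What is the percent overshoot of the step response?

%OS ≈ 45.6%

Comparing s^2 + 2s + 17 to s^2 + 2ζωₙs + ωₙ²: ωₙ = √17 ≈ 4.123 rad/s and ζ = 2/(2·√17) ≈ 0.2425.
%OS = 100·exp(−πζ/√(1−ζ²)) = 100·exp(−π·0.2425/√(1−0.2425²)) ≈ 45.6%.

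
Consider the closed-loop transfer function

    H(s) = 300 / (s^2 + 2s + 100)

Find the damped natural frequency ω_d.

Comparing s^2 + 2s + 100 to s^2 + 2ζωₙs + ωₙ²: ωₙ = 10 rad/s and ζ = 2/(2·10) = 0.1.
ζωₙ = 2/2 = 1, so ω_d = ωₙ√(1−ζ²) = √(ωₙ² − (ζωₙ)²) = √(100 − 1²) = √99 ≈ 9.950 rad/s.

ω_d ≈ 9.950 rad/s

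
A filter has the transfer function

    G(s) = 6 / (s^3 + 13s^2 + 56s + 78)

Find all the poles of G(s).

s = -5 + j, -5 - j, -3

The poles are the roots of the denominator s^3 + 13s^2 + 56s + 78 = 0.
Trying s = -3: the polynomial evaluates to 0, so (s + 3) is a factor.
Dividing out leaves s^2 + 10s + 26 = 0.
The quadratic formula then gives s = -5 ± 1j.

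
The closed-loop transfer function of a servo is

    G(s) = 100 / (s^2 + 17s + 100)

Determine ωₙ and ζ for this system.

ωₙ = 10 rad/s, ζ = 0.85

Compare the denominator to the standard form s^2 + 2ζωₙs + ωₙ².
ωₙ² = 100, so ωₙ = 10 rad/s.
2ζωₙ = 17, so ζ = 17/(2·10) = 0.85.
With ζ = 0.85 the response is underdamped.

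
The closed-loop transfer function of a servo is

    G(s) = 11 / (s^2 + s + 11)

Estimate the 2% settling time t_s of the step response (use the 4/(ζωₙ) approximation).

t_s ≈ 8 s

Comparing s^2 + s + 11 to s^2 + 2ζωₙs + ωₙ²: ωₙ = √11 ≈ 3.317 rad/s and ζ = 1/(2·√11) ≈ 0.1508.
ζωₙ = 1/2 = 0.5, so t_s ≈ 4/(ζωₙ) = 4/0.5 = 8 s.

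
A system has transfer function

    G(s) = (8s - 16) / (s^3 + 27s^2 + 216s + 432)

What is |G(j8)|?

Substitute s = j8: numerator = -16 + j64, denominator = -1296 + j1216.
|G(j8)| = |-16 + j64| / |-1296 + j1216| = 65.970 / 1777.2 ≈ 0.03712.

|G(j8)| ≈ 0.03712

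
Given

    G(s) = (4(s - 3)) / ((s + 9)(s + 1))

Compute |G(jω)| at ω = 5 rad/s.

|G(j5)| ≈ 0.4443

Substitute s = j5: numerator = -12 + j20, denominator = -16 + j50.
|G(j5)| = |-12 + j20| / |-16 + j50| = 23.324 / 52.498 ≈ 0.4443.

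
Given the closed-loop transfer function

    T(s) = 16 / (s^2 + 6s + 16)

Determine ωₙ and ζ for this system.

ωₙ = 4 rad/s, ζ = 0.75

Compare the denominator to the standard form s^2 + 2ζωₙs + ωₙ².
ωₙ² = 16, so ωₙ = 4 rad/s.
2ζωₙ = 6, so ζ = 6/(2·4) = 0.75.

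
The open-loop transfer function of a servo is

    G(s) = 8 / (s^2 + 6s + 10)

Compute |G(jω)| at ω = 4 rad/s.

|G(j4)| ≈ 0.3234

Substitute s = j4: numerator = 8, denominator = -6 + j24.
|G(j4)| = |8| / |-6 + j24| = 8 / 24.739 ≈ 0.3234.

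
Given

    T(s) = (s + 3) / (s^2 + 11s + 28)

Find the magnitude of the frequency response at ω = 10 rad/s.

Substitute s = j10: numerator = 3 + j10, denominator = -72 + j110.
|T(j10)| = |3 + j10| / |-72 + j110| = 10.440 / 131.47 ≈ 0.07941.

|T(j10)| ≈ 0.07941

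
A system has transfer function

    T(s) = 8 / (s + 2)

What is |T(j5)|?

|T(j5)| ≈ 1.486

Substitute s = j5: numerator = 8, denominator = 2 + j5.
|T(j5)| = |8| / |2 + j5| = 8 / 5.3852 ≈ 1.486.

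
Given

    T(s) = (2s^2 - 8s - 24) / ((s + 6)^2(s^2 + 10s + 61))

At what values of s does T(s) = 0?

Set the numerator to zero: 2s^2 - 8s - 24 = 0, i.e. 2·(s^2 - 4s - 12) = 0.
Factoring: (s - 6)(s + 2) = 0.

s = 6, -2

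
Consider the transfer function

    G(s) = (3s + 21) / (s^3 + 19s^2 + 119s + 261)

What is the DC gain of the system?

Set s = 0: G(0) = (21) / (261) = 7/87.

G(0) = 7/87 ≈ 0.08046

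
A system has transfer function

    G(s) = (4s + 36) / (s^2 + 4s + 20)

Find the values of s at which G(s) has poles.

The poles are the roots of the denominator s^2 + 4s + 20 = 0.
Using the quadratic formula: s = (-4 ± √(-64))/2 = -2 ± 4j.

s = -2 + 4j, -2 - 4j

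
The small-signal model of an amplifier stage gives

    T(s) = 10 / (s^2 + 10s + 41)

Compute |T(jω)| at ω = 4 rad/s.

|T(j4)| ≈ 0.2120

Substitute s = j4: numerator = 10, denominator = 25 + j40.
|T(j4)| = |10| / |25 + j40| = 10 / 47.170 ≈ 0.2120.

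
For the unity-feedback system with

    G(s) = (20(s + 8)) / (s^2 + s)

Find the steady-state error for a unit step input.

e_ss = 0

G(s) has one pole at the origin.
This is a Type 1 system; for a step input the steady-state error is zero.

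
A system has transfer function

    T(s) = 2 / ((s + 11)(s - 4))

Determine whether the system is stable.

The poles can be read from the denominator factors: s = -11, 4.
Since the pole(s) at s = 4 lie in the right half-plane, the system is unstable.

unstable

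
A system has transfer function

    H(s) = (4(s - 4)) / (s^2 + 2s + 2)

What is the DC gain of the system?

H(0) = -8

At s = 0 each factor (s + a) contributes a and each (s^2 + bs + c) contributes c.
H(0) = 4·(-4) / ((2)) = -16/2 = -8.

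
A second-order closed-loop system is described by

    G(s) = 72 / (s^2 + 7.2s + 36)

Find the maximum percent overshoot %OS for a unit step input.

%OS ≈ 9.48%

Comparing s^2 + 7.2s + 36 to s^2 + 2ζωₙs + ωₙ²: ωₙ = 6 rad/s and ζ = 7.2/(2·6) = 0.6.
%OS = 100·exp(−πζ/√(1−ζ²)) = 100·exp(−π·0.6/√(1−0.6²)) ≈ 9.48%.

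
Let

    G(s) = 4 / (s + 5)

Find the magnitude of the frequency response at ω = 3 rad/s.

|G(j3)| ≈ 0.6860

Substitute s = j3: numerator = 4, denominator = 5 + j3.
|G(j3)| = |4| / |5 + j3| = 4 / 5.8310 ≈ 0.6860.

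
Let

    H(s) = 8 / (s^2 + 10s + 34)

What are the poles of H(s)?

s = -5 + 3j, -5 - 3j

The poles are the roots of the denominator s^2 + 10s + 34 = 0.
Using the quadratic formula: s = (-10 ± √(-36))/2 = -5 ± 3j.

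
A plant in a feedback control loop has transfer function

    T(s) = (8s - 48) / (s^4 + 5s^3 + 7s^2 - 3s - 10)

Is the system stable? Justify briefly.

The denominator s^4 + 5s^3 + 7s^2 - 3s - 10 factors as (s - 1)(s + 2)(s^2 + 4s + 5), giving poles at s = 1, -2, -2 + j, -2 - j.
Since the pole(s) at s = 1 lie in the right half-plane, the system is unstable.

unstable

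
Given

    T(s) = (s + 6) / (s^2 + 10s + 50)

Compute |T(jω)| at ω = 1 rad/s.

|T(j1)| ≈ 0.1216

Substitute s = j1: numerator = 6 + j1, denominator = 49 + j10.
|T(j1)| = |6 + j1| / |49 + j10| = 6.0828 / 50.010 ≈ 0.1216.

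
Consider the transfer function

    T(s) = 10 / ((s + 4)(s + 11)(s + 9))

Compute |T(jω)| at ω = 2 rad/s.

Substitute s = j2: numerator = 10, denominator = 300 + j350.
|T(j2)| = |10| / |300 + j350| = 10 / 460.98 ≈ 0.02169.

|T(j2)| ≈ 0.02169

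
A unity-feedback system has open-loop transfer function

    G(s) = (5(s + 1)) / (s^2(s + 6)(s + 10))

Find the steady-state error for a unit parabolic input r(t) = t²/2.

e_ss = 12

G(s) has 2 poles at the origin.
This is a Type 2 system. Ka = lim_{s→0} s^2·G(s) = 5/60 = 1/12.
e_ss = 1/Ka = 1/(1/12) = 12.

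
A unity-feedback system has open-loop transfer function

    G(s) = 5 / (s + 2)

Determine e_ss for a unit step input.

e_ss = 0.2857

G(s) has no poles at the origin.
This is a Type 0 system. Kp = lim_{s→0} G(s) = 5/2.
e_ss = 1/(1 + Kp) = 1/(1 + 5/2) = 2/7 ≈ 0.2857.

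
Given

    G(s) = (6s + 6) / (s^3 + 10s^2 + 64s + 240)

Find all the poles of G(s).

The poles are the roots of the denominator s^3 + 10s^2 + 64s + 240 = 0.
Trying s = -6: the polynomial evaluates to 0, so (s + 6) is a factor.
Dividing out leaves s^2 + 4s + 40 = 0.
The quadratic formula then gives s = -2 ± 6j.

s = -2 + 6j, -2 - 6j, -6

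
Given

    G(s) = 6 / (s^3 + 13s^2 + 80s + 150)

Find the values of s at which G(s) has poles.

The poles are the roots of the denominator s^3 + 13s^2 + 80s + 150 = 0.
Trying s = -3: the polynomial evaluates to 0, so (s + 3) is a factor.
Dividing out leaves s^2 + 10s + 50 = 0.
The quadratic formula then gives s = -5 ± 5j.

s = -5 ± 5j, -3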